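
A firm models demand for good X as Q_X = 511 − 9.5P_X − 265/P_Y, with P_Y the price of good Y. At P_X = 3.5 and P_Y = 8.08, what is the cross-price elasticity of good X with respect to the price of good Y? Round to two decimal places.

At P_X = 3.5 and P_Y = 8.08: Q_X = 444.953.
∂Q_X/∂P_Y = 265/P_Y² = 4.0590.
ε = (∂Q_X/∂P_Y)(P_Y/Q_X) = 4.0590 × (8.08/444.953) ≈ 0.07.

0.07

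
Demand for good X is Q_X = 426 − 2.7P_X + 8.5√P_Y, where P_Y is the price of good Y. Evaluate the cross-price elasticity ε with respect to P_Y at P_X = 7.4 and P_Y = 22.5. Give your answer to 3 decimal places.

At P_X = 7.4 and P_Y = 22.5: Q_X = 446.339.
∂Q_X/∂P_Y = 8.5/(2√P_Y) = 8.5/(2√22.5) = 0.8960.
ε = (∂Q_X/∂P_Y)(P_Y/Q_X) = 0.8960 × (22.5/446.339) ≈ 0.045.

0.045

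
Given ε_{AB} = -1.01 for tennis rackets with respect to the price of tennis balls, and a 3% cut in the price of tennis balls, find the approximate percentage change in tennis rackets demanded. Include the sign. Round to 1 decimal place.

%ΔQ ≈ ε × %ΔP of tennis balls = -1.01 × (-3%) = 3.0%.
Demand for tennis rackets rises by about 3.0%.

3.0%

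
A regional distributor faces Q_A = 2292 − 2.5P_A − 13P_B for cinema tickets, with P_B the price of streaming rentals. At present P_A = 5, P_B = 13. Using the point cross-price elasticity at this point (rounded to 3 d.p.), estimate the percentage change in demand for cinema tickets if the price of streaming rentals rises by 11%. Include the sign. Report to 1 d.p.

At P_A = 5, P_B = 13: Q_A = 2110.5.
∂Q_A/∂P_B = -13.
ε = (∂Q_A/∂P_B)(P_B/Q_A) = -13.0000 × 13/2110.5 ≈ -0.080.
%ΔQ_A ≈ ε × %ΔP_B = -0.080 × (11%) = -0.9%.

-0.9%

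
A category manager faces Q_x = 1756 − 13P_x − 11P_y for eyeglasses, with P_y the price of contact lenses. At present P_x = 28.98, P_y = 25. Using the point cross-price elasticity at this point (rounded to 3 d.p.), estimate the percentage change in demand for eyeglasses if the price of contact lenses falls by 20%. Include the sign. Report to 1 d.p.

5.0%

At P_x = 28.98, P_y = 25: Q_x = 1104.26.
∂Q_x/∂P_y = -11.
ε = (∂Q_x/∂P_y)(P_y/Q_x) = -11.0000 × 25/1104.26 ≈ -0.249.
%ΔQ_x ≈ ε × %ΔP_y = -0.249 × (-20%) = 5.0%.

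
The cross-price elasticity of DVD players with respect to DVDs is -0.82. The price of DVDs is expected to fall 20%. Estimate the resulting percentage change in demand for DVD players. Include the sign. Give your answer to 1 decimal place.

%ΔQ ≈ ε × %ΔP of DVDs = -0.82 × (-20%) = 16.4%.
Demand for DVD players rises by about 16.4%.

16.4%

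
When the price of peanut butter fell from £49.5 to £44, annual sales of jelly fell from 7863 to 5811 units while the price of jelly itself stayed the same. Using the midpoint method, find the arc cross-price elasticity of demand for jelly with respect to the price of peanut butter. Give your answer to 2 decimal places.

ΔQ_A = 5811 − 7863 = -2052; ΔP_B = 44 − 49.5 = -5.5.
Midpoints: Q̄_A = 6837.0, P̄_B = 46.75.
ε = (ΔQ_A/Q̄_A)/(ΔP_B/P̄_B) = (-2052/6837.0)/(-5.5/46.75) ≈ 2.55.
ε > 0: jelly and peanut butter are substitutes.

2.55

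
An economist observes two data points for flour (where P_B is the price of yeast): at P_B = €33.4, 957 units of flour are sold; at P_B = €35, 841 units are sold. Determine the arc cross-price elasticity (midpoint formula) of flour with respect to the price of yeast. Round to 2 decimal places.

ΔQ_A = 841 − 957 = -116; ΔP_B = 35 − 33.4 = 1.6.
Midpoints: Q̄_A = 899.0, P̄_B = 34.20.
ε = (ΔQ_A/Q̄_A)/(ΔP_B/P̄_B) = (-116/899.0)/(1.6/34.20) ≈ -2.76.
ε < 0: flour and yeast are complements.

-2.76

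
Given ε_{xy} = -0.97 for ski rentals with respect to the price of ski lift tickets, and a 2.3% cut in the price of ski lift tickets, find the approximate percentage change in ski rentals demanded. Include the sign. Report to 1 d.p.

2.2%

%ΔQ ≈ ε × %ΔP of ski lift tickets = -0.97 × (-2.3%) = 2.2%.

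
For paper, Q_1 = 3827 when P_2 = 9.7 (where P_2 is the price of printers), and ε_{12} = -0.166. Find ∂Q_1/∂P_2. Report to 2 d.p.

-65.49

ε = (∂Q_1/∂P_2)·(P_2/Q_1) ⇒ ∂Q_1/∂P_2 = ε·Q_1/P_2 = -0.166 × 3827/9.7 ≈ -65.49.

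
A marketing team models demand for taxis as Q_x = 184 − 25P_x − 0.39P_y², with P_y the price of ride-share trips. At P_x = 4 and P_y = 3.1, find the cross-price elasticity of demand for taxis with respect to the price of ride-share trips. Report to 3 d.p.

At P_x = 4 and P_y = 3.1: Q_x = 80.252.
∂Q_x/∂P_y = -0.78P_y = -0.78(3.1) = -2.4180.
ε = (∂Q_x/∂P_y)(P_y/Q_x) = -2.4180 × (3.1/80.252) ≈ -0.093.
ε < 0: complements.

-0.093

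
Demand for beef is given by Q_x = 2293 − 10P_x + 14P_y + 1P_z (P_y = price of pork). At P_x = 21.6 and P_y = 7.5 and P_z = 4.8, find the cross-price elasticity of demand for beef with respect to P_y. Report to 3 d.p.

0.048

At P_x = 21.6 and P_y = 7.5 and P_z = 4.8: Q_x = 2186.8.
∂Q_x/∂P_y = 14.
ε = (∂Q_x/∂P_y)(P_y/Q_x) = 14 × (7.5/2186.8) ≈ 0.048.
Since ε > 0, beef and pork are substitutes.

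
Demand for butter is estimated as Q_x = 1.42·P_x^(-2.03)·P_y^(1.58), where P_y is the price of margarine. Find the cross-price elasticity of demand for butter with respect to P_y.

In a log-linear (constant-elasticity) demand function, the coefficient on the exponent of P_y is the cross-price elasticity.
ε = 1.58. Positive, so butter and margarine are substitutes.

1.58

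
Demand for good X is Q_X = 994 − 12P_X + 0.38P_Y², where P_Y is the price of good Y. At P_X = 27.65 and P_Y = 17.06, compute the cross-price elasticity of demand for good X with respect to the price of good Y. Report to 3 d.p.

At P_X = 27.65 and P_Y = 17.06: Q_X = 772.797.
∂Q_X/∂P_Y = 0.76P_Y = 0.76(17.06) = 12.9656.
ε = (∂Q_X/∂P_Y)(P_Y/Q_X) = 12.9656 × (17.06/772.797) ≈ 0.286.

0.286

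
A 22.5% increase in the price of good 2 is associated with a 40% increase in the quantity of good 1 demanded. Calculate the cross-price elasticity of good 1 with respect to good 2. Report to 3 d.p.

ε = (%ΔQ of good 1) / (%ΔP of good 2) = (40%) / (22.5%) ≈ 1.778.

1.778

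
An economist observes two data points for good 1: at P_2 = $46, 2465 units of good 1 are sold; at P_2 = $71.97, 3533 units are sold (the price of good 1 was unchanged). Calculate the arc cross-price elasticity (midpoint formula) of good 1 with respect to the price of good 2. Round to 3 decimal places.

ΔQ_1 = 3533 − 2465 = 1068; ΔP_2 = 71.97 − 46 = 25.97.
Midpoints: Q̄_1 = 2999.0, P̄_2 = 58.98.
ε = (ΔQ_1/Q̄_1)/(ΔP_2/P̄_2) = (1068/2999.0)/(25.97/58.98) ≈ 0.809.

0.809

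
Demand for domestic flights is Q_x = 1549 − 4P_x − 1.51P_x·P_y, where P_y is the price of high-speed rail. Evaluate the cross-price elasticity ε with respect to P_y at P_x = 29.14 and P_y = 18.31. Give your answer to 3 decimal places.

At P_x = 29.14 and P_y = 18.31: Q_x = 626.774.
∂Q_x/∂P_y = -1.51P_x = -1.51(29.14) = -44.0014.
ε = (∂Q_x/∂P_y)(P_y/Q_x) = -44.0014 × (18.31/626.774) ≈ -1.285.
ε < 0: complements.

-1.285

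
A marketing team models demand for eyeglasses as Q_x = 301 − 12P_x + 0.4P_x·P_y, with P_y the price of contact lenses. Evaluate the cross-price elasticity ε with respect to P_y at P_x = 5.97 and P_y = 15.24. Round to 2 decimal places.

0.14

At P_x = 5.97 and P_y = 15.24: Q_x = 265.753.
∂Q_x/∂P_y = 0.4P_x = 0.4(5.97) = 2.3880.
ε = (∂Q_x/∂P_y)(P_y/Q_x) = 2.3880 × (15.24/265.753) ≈ 0.14.
ε > 0: substitutes.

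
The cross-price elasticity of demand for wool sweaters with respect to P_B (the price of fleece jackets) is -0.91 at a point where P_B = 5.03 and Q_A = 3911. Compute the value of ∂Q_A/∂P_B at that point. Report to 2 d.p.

-707.56

ε = (∂Q_A/∂P_B)·(P_B/Q_A) ⇒ ∂Q_A/∂P_B = ε·Q_A/P_B = -0.91 × 3911/5.03 ≈ -707.56.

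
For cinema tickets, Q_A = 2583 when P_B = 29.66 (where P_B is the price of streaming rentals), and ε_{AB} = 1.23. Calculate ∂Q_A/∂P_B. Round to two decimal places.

107.12

ε = (∂Q_A/∂P_B)·(P_B/Q_A) ⇒ ∂Q_A/∂P_B = ε·Q_A/P_B = 1.23 × 2583/29.66 ≈ 107.12.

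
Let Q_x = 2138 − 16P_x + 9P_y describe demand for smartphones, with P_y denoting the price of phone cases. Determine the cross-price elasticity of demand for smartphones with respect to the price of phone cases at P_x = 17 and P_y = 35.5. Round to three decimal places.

At P_x = 17 and P_y = 35.5: Q_x = 2185.5.
∂Q_x/∂P_y = 9.
ε = (∂Q_x/∂P_y)(P_y/Q_x) = 9 × (35.5/2185.5) ≈ 0.146.

0.146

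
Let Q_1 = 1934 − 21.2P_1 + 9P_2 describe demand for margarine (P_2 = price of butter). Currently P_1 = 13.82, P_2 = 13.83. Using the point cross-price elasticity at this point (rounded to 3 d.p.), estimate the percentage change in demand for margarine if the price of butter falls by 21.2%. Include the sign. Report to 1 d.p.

At P_1 = 13.82, P_2 = 13.83: Q_1 = 1765.486.
∂Q_1/∂P_2 = 9.
ε = (∂Q_1/∂P_2)(P_2/Q_1) = 9.0000 × 13.83/1765.486 ≈ 0.071.
%ΔQ_1 ≈ ε × %ΔP_2 = 0.071 × (-21.2%) = -1.5%.

-1.5%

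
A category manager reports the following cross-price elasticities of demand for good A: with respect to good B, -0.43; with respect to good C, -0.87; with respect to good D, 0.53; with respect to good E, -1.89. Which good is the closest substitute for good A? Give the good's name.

good D

Substitutes have ε > 0. Among the positive values, 0.53 (good D) is largest.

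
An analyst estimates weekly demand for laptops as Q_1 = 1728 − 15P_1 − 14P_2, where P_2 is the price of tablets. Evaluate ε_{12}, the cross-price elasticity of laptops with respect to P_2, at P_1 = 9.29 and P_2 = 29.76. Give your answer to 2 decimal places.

At P_1 = 9.29 and P_2 = 29.76: Q_1 = 1172.01.
∂Q_1/∂P_2 = -14.
ε = (∂Q_1/∂P_2)(P_2/Q_1) = -14 × (29.76/1172.01) ≈ -0.36.

-0.36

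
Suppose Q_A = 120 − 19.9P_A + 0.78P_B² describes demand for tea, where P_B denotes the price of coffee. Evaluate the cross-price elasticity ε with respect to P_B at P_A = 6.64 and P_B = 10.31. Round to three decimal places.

2.343

At P_A = 6.64 and P_B = 10.31: Q_A = 70.775.
∂Q_A/∂P_B = 1.56P_B = 1.56(10.31) = 16.0836.
ε = (∂Q_A/∂P_B)(P_B/Q_A) = 16.0836 × (10.31/70.775) ≈ 2.343.
ε > 0: substitutes.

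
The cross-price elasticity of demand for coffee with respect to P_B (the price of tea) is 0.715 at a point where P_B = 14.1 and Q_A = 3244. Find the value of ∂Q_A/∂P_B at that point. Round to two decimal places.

164.50

ε = (∂Q_A/∂P_B)·(P_B/Q_A) ⇒ ∂Q_A/∂P_B = ε·Q_A/P_B = 0.715 × 3244/14.1 ≈ 164.50.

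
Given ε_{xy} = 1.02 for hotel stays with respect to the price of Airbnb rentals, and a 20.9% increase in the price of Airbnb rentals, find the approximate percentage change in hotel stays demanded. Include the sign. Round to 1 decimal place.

%ΔQ ≈ ε × %ΔP of Airbnb rentals = 1.02 × (20.9%) = 21.3%.
Demand for hotel stays rises by about 21.3%.

21.3%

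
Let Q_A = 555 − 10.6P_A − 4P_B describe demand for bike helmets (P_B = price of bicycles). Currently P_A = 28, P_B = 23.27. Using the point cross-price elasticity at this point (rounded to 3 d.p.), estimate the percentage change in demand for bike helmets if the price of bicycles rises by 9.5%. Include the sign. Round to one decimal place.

-5.4%

At P_A = 28, P_B = 23.27: Q_A = 165.12.
∂Q_A/∂P_B = -4.
ε = (∂Q_A/∂P_B)(P_B/Q_A) = -4.0000 × 23.27/165.12 ≈ -0.564.
%ΔQ_A ≈ ε × %ΔP_B = -0.564 × (9.5%) = -5.4%.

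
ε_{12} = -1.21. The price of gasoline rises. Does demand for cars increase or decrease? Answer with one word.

decrease

ε < 0 and the price of gasoline rises, so the quantity of cars moves in the opposite direction: it decreases.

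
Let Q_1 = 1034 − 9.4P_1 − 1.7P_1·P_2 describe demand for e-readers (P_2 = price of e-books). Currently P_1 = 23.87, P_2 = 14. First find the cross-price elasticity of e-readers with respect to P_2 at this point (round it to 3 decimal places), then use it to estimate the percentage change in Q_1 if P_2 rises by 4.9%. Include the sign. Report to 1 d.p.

At P_1 = 23.87, P_2 = 14: Q_1 = 241.516.
∂Q_1/∂P_2 = -1.7P_1 = -40.5790.
ε = (∂Q_1/∂P_2)(P_2/Q_1) = -40.5790 × 14/241.516 ≈ -2.352.
%ΔQ_1 ≈ ε × %ΔP_2 = -2.352 × (4.9%) = -11.5%.

-11.5%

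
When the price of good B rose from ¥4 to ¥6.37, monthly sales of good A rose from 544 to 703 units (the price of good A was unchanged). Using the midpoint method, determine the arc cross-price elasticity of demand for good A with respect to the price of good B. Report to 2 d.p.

0.56

ΔQ_A = 703 − 544 = 159; ΔP_B = 6.37 − 4 = 2.37.
Midpoints: Q̄_A = 623.5, P̄_B = 5.19.
ε = (ΔQ_A/Q̄_A)/(ΔP_B/P̄_B) = (159/623.5)/(2.37/5.19) ≈ 0.56.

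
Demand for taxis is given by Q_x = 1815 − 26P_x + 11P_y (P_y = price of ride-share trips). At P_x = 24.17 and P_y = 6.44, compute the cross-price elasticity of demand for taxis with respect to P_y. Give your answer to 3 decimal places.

0.056

At P_x = 24.17 and P_y = 6.44: Q_x = 1257.42.
∂Q_x/∂P_y = 11.
ε = (∂Q_x/∂P_y)(P_y/Q_x) = 11 × (6.44/1257.42) ≈ 0.056.
Since ε > 0, taxis and ride-share trips are substitutes.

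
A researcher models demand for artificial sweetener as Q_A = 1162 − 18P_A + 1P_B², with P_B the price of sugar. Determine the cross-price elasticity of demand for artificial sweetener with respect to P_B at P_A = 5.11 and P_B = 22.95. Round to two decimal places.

0.66

At P_A = 5.11 and P_B = 22.95: Q_A = 1596.722.
∂Q_A/∂P_B = 2P_B = 2(22.95) = 45.9000.
ε = (∂Q_A/∂P_B)(P_B/Q_A) = 45.9000 × (22.95/1596.722) ≈ 0.66.
ε > 0: substitutes.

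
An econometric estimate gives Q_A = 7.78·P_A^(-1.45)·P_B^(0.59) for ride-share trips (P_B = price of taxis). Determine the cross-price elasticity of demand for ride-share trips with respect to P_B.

0.59

In a log-linear (constant-elasticity) demand function, the coefficient on the exponent of P_B is the cross-price elasticity.
ε = 0.59. Positive, so ride-share trips and taxis are substitutes.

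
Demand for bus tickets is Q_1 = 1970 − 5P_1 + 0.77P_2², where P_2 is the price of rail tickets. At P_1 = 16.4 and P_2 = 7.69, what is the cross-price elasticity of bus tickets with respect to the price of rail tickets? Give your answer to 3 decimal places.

0.047

At P_1 = 16.4 and P_2 = 7.69: Q_1 = 1933.535.
∂Q_1/∂P_2 = 1.54P_2 = 1.54(7.69) = 11.8426.
ε = (∂Q_1/∂P_2)(P_2/Q_1) = 11.8426 × (7.69/1933.535) ≈ 0.047.
ε > 0: substitutes.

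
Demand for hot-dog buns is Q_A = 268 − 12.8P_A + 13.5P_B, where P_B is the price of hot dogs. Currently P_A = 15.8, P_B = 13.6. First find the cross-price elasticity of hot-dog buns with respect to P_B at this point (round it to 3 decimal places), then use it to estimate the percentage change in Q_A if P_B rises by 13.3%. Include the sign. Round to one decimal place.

At P_A = 15.8, P_B = 13.6: Q_A = 249.36.
∂Q_A/∂P_B = 13.5.
ε = (∂Q_A/∂P_B)(P_B/Q_A) = 13.5000 × 13.6/249.36 ≈ 0.736.
%ΔQ_A ≈ ε × %ΔP_B = 0.736 × (13.3%) = 9.8%.

9.8%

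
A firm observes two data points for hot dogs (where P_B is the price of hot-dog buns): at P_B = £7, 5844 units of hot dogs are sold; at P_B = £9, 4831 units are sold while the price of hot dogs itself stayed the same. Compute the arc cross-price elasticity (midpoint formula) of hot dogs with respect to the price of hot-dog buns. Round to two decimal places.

-0.76

ΔQ_A = 4831 − 5844 = -1013; ΔP_B = 9 − 7 = 2.
Midpoints: Q̄_A = 5337.5, P̄_B = 8.00.
ε = (ΔQ_A/Q̄_A)/(ΔP_B/P̄_B) = (-1013/5337.5)/(2/8.00) ≈ -0.76.
ε < 0: hot dogs and hot-dog buns are complements.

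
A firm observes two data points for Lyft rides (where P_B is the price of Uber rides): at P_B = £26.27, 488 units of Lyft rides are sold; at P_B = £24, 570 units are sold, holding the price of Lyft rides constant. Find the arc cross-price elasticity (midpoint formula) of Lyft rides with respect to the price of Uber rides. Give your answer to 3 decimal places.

-1.716

ΔQ_A = 570 − 488 = 82; ΔP_B = 24 − 26.27 = -2.27.
Midpoints: Q̄_A = 529.0, P̄_B = 25.13.
ε = (ΔQ_A/Q̄_A)/(ΔP_B/P̄_B) = (82/529.0)/(-2.27/25.13) ≈ -1.716.
ε < 0: Lyft rides and Uber rides are complements.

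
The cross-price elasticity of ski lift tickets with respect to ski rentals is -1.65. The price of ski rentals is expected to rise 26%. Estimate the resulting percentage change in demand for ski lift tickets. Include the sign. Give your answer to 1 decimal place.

-42.9%

%ΔQ ≈ ε × %ΔP of ski rentals = -1.65 × (26%) = -42.9%.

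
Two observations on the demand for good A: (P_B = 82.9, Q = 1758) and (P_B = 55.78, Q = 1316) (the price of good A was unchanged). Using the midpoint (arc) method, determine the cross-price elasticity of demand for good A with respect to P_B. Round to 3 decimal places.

0.735

ΔQ_A = 1316 − 1758 = -442; ΔP_B = 55.78 − 82.9 = -27.12.
Midpoints: Q̄_A = 1537.0, P̄_B = 69.34.
ε = (ΔQ_A/Q̄_A)/(ΔP_B/P̄_B) = (-442/1537.0)/(-27.12/69.34) ≈ 0.735.
ε > 0: good A and good B are substitutes.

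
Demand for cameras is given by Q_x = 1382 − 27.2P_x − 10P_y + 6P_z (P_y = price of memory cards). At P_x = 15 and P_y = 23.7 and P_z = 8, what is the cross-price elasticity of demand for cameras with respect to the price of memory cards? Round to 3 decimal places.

-0.302

At P_x = 15 and P_y = 23.7 and P_z = 8: Q_x = 785.
∂Q_x/∂P_y = -10.
ε = (∂Q_x/∂P_y)(P_y/Q_x) = -10 × (23.7/785) ≈ -0.302.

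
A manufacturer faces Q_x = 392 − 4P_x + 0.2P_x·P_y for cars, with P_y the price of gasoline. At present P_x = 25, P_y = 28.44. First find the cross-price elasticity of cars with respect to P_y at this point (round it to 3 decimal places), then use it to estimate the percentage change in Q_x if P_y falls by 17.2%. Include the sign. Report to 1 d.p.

-5.6%

At P_x = 25, P_y = 28.44: Q_x = 434.2.
∂Q_x/∂P_y = 0.2P_x = 5.0000.
ε = (∂Q_x/∂P_y)(P_y/Q_x) = 5.0000 × 28.44/434.2 ≈ 0.327.
%ΔQ_x ≈ ε × %ΔP_y = 0.327 × (-17.2%) = -5.6%.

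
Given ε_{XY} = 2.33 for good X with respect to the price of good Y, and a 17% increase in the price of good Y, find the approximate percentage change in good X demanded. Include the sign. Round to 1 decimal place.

%ΔQ ≈ ε × %ΔP of good Y = 2.33 × (17%) = 39.6%.

39.6%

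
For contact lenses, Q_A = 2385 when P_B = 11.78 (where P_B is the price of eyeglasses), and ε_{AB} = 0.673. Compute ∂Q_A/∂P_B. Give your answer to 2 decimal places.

136.26

ε = (∂Q_A/∂P_B)·(P_B/Q_A) ⇒ ∂Q_A/∂P_B = ε·Q_A/P_B = 0.673 × 2385/11.78 ≈ 136.26.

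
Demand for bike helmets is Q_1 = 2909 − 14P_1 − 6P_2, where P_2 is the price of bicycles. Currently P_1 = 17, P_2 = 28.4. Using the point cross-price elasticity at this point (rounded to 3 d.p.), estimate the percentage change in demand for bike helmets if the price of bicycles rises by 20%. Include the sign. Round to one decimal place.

At P_1 = 17, P_2 = 28.4: Q_1 = 2500.6.
∂Q_1/∂P_2 = -6.
ε = (∂Q_1/∂P_2)(P_2/Q_1) = -6.0000 × 28.4/2500.6 ≈ -0.068.
%ΔQ_1 ≈ ε × %ΔP_2 = -0.068 × (20%) = -1.4%.

-1.4%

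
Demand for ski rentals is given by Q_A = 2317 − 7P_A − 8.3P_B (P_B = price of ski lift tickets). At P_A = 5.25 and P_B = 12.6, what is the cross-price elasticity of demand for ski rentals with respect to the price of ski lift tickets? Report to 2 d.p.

At P_A = 5.25 and P_B = 12.6: Q_A = 2175.67.
∂Q_A/∂P_B = -8.3.
ε = (∂Q_A/∂P_B)(P_B/Q_A) = -8.3 × (12.6/2175.67) ≈ -0.05.

-0.05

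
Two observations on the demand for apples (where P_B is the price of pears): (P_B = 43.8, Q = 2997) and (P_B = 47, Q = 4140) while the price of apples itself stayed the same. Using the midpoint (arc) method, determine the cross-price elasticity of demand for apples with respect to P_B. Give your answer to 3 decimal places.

4.544

ΔQ_A = 4140 − 2997 = 1143; ΔP_B = 47 − 43.8 = 3.2.
Midpoints: Q̄_A = 3568.5, P̄_B = 45.40.
ε = (ΔQ_A/Q̄_A)/(ΔP_B/P̄_B) = (1143/3568.5)/(3.2/45.40) ≈ 4.544.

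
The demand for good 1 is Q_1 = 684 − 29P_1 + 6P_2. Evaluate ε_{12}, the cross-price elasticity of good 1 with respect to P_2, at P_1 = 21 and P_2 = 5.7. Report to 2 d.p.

At P_1 = 21 and P_2 = 5.7: Q_1 = 109.2.
∂Q_1/∂P_2 = 6.
ε = (∂Q_1/∂P_2)(P_2/Q_1) = 6 × (5.7/109.2) ≈ 0.31.

0.31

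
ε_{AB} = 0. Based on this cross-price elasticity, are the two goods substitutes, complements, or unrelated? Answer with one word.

ε = 0: demand for good A does not respond to good B's price; the goods are unrelated.

unrelated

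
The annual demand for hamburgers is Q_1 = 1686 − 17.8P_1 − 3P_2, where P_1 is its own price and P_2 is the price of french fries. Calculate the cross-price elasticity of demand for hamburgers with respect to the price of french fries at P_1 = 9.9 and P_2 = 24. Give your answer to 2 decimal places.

At P_1 = 9.9 and P_2 = 24: Q_1 = 1437.78.
∂Q_1/∂P_2 = -3.
ε = (∂Q_1/∂P_2)(P_2/Q_1) = -3 × (24/1437.78) ≈ -0.05.
Since ε < 0, hamburgers and french fries are complements.

-0.05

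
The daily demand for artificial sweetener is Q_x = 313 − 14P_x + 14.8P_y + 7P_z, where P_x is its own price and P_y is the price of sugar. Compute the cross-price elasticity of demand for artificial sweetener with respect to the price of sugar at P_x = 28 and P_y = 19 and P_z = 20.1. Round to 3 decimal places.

0.820

At P_x = 28 and P_y = 19 and P_z = 20.1: Q_x = 342.9.
∂Q_x/∂P_y = 14.8.
ε = (∂Q_x/∂P_y)(P_y/Q_x) = 14.8 × (19/342.9) ≈ 0.820.
Since ε > 0, artificial sweetener and sugar are substitutes.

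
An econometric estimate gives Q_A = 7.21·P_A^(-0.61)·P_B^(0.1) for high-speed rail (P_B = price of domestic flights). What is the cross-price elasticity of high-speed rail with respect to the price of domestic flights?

In a log-linear (constant-elasticity) demand function, the coefficient on the exponent of P_B is the cross-price elasticity.
ε = 0.10. Positive, so high-speed rail and domestic flights are substitutes.

0.10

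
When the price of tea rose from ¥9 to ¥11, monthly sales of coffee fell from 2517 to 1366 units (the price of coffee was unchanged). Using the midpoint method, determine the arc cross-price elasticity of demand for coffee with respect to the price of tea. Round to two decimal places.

-2.96

ΔQ_A = 1366 − 2517 = -1151; ΔP_B = 11 − 9 = 2.
Midpoints: Q̄_A = 1941.5, P̄_B = 10.00.
ε = (ΔQ_A/Q̄_A)/(ΔP_B/P̄_B) = (-1151/1941.5)/(2/10.00) ≈ -2.96.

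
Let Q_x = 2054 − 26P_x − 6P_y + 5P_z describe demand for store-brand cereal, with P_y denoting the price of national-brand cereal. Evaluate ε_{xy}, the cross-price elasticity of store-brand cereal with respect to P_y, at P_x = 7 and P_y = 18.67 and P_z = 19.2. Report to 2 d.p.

At P_x = 7 and P_y = 18.67 and P_z = 19.2: Q_x = 1855.98.
∂Q_x/∂P_y = -6.
ε = (∂Q_x/∂P_y)(P_y/Q_x) = -6 × (18.67/1855.98) ≈ -0.06.
Since ε < 0, store-brand cereal and national-brand cereal are complements.

-0.06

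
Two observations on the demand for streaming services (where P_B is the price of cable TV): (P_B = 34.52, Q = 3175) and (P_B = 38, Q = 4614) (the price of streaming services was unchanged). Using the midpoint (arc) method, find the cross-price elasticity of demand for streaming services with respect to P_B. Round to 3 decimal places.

3.850

ΔQ_A = 4614 − 3175 = 1439; ΔP_B = 38 − 34.52 = 3.48.
Midpoints: Q̄_A = 3894.5, P̄_B = 36.26.
ε = (ΔQ_A/Q̄_A)/(ΔP_B/P̄_B) = (1439/3894.5)/(3.48/36.26) ≈ 3.850.
ε > 0: streaming services and cable TV are substitutes.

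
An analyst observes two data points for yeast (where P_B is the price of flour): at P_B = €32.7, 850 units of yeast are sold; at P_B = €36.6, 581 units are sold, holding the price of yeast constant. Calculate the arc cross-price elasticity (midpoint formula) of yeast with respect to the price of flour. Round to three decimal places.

ΔQ_A = 581 − 850 = -269; ΔP_B = 36.6 − 32.7 = 3.9.
Midpoints: Q̄_A = 715.5, P̄_B = 34.65.
ε = (ΔQ_A/Q̄_A)/(ΔP_B/P̄_B) = (-269/715.5)/(3.9/34.65) ≈ -3.340.

-3.340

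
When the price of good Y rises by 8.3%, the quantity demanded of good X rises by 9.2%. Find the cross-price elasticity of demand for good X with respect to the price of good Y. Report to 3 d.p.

1.108

ε = (%ΔQ of good X) / (%ΔP of good Y) = (9.2%) / (8.3%) ≈ 1.108.
Positive cross-price elasticity: substitutes.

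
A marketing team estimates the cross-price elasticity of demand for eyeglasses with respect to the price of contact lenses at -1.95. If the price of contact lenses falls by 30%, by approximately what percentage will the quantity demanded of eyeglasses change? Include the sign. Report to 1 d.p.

58.5%

%ΔQ ≈ ε × %ΔP of contact lenses = -1.95 × (-30%) = 58.5%.
Demand for eyeglasses rises by about 58.5%.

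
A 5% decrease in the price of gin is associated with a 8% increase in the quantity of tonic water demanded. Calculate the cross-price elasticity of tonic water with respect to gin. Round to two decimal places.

-1.60

ε = (%ΔQ of tonic water) / (%ΔP of gin) = (8%) / (-5%) ≈ -1.60.
Negative cross-price elasticity: complements.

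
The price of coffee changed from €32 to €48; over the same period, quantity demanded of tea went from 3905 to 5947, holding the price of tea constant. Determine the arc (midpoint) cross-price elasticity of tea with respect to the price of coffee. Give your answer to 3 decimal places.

1.036

ΔQ_A = 5947 − 3905 = 2042; ΔP_B = 48 − 32 = 16.
Midpoints: Q̄_A = 4926.0, P̄_B = 40.00.
ε = (ΔQ_A/Q̄_A)/(ΔP_B/P̄_B) = (2042/4926.0)/(16/40.00) ≈ 1.036.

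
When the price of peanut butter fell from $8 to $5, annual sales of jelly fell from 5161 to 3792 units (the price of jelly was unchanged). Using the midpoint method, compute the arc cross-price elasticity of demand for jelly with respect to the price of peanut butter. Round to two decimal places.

0.66

ΔQ_A = 3792 − 5161 = -1369; ΔP_B = 5 − 8 = -3.
Midpoints: Q̄_A = 4476.5, P̄_B = 6.50.
ε = (ΔQ_A/Q̄_A)/(ΔP_B/P̄_B) = (-1369/4476.5)/(-3/6.50) ≈ 0.66.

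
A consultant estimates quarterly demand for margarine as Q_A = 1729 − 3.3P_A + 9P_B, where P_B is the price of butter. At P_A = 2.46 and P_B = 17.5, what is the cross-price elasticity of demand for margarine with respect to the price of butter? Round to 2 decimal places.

0.08

At P_A = 2.46 and P_B = 17.5: Q_A = 1878.382.
∂Q_A/∂P_B = 9.
ε = (∂Q_A/∂P_B)(P_B/Q_A) = 9 × (17.5/1878.382) ≈ 0.08.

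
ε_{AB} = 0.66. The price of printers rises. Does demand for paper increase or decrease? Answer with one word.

ε > 0 and the price of printers rises, so the quantity of paper moves in the same direction: it increases.

increase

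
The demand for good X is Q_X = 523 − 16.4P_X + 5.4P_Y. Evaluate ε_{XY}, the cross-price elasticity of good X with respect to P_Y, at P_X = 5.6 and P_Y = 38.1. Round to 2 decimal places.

At P_X = 5.6 and P_Y = 38.1: Q_X = 636.9.
∂Q_X/∂P_Y = 5.4.
ε = (∂Q_X/∂P_Y)(P_Y/Q_X) = 5.4 × (38.1/636.9) ≈ 0.32.
Since ε > 0, good X and good Y are substitutes.

0.32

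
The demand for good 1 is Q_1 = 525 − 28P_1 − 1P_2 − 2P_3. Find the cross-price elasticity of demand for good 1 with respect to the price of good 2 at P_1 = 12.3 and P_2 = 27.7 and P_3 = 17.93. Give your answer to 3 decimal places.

-0.237

At P_1 = 12.3 and P_2 = 27.7 and P_3 = 17.93: Q_1 = 117.04.
∂Q_1/∂P_2 = -1.
ε = (∂Q_1/∂P_2)(P_2/Q_1) = -1 × (27.7/117.04) ≈ -0.237.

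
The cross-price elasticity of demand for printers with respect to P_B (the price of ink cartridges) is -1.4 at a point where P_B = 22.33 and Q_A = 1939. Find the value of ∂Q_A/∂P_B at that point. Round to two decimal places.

ε = (∂Q_A/∂P_B)·(P_B/Q_A) ⇒ ∂Q_A/∂P_B = ε·Q_A/P_B = -1.4 × 1939/22.33 ≈ -121.57.

-121.57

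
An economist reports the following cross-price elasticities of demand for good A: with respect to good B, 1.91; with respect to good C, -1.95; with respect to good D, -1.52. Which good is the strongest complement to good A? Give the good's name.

Complements have ε < 0. The most negative value is -1.95 (good C).

good C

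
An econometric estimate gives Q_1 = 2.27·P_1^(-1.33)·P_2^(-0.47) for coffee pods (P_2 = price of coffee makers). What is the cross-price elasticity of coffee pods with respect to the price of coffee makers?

-0.47

In a log-linear (constant-elasticity) demand function, the coefficient on the exponent of P_2 is the cross-price elasticity.
ε = -0.47. Negative, so coffee pods and coffee makers are complements.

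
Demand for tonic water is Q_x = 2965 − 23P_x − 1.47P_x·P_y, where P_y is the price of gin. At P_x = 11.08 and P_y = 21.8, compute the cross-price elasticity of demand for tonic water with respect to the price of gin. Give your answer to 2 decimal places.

-0.15

At P_x = 11.08 and P_y = 21.8: Q_x = 2355.090.
∂Q_x/∂P_y = -1.47P_x = -1.47(11.08) = -16.2876.
ε = (∂Q_x/∂P_y)(P_y/Q_x) = -16.2876 × (21.8/2355.090) ≈ -0.15.
ε < 0: complements.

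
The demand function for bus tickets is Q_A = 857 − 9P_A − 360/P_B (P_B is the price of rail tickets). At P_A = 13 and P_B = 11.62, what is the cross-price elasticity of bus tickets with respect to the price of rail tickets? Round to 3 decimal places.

At P_A = 13 and P_B = 11.62: Q_A = 709.019.
∂Q_A/∂P_B = 360/P_B² = 2.6662.
ε = (∂Q_A/∂P_B)(P_B/Q_A) = 2.6662 × (11.62/709.019) ≈ 0.044.
ε > 0: substitutes.

0.044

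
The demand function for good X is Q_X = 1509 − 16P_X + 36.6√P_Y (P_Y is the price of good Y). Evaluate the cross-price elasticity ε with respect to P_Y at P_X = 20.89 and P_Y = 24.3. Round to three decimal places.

At P_X = 20.89 and P_Y = 24.3: Q_X = 1355.180.
∂Q_X/∂P_Y = 36.6/(2√P_Y) = 36.6/(2√24.3) = 3.7123.
ε = (∂Q_X/∂P_Y)(P_Y/Q_X) = 3.7123 × (24.3/1355.180) ≈ 0.067.

0.067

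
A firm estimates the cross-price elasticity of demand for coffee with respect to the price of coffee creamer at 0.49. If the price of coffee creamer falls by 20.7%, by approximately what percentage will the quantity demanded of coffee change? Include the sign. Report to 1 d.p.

%ΔQ ≈ ε × %ΔP of coffee creamer = 0.49 × (-20.7%) = -10.1%.
Demand for coffee falls by about 10.1%.

-10.1%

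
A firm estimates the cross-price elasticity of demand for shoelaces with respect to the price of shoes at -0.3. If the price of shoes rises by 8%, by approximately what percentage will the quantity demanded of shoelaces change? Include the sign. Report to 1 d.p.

-2.4%

%ΔQ ≈ ε × %ΔP of shoes = -0.3 × (8%) = -2.4%.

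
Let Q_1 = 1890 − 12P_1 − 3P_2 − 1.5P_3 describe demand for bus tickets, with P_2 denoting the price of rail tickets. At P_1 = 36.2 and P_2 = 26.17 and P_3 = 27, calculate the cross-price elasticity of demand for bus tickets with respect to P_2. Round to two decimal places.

At P_1 = 36.2 and P_2 = 26.17 and P_3 = 27: Q_1 = 1336.59.
∂Q_1/∂P_2 = -3.
ε = (∂Q_1/∂P_2)(P_2/Q_1) = -3 × (26.17/1336.59) ≈ -0.06.
Since ε < 0, bus tickets and rail tickets are complements.

-0.06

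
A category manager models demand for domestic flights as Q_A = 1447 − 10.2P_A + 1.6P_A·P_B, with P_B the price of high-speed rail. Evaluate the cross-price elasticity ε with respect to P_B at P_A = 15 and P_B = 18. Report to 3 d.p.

0.250

At P_A = 15 and P_B = 18: Q_A = 1726.
∂Q_A/∂P_B = 1.6P_A = 1.6(15) = 24.0000.
ε = (∂Q_A/∂P_B)(P_B/Q_A) = 24.0000 × (18/1726) ≈ 0.250.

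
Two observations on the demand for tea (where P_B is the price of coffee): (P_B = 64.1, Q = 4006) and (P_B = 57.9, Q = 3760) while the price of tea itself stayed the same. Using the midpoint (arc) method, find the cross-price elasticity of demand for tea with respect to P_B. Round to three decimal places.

ΔQ_A = 3760 − 4006 = -246; ΔP_B = 57.9 − 64.1 = -6.2.
Midpoints: Q̄_A = 3883.0, P̄_B = 61.00.
ε = (ΔQ_A/Q̄_A)/(ΔP_B/P̄_B) = (-246/3883.0)/(-6.2/61.00) ≈ 0.623.

0.623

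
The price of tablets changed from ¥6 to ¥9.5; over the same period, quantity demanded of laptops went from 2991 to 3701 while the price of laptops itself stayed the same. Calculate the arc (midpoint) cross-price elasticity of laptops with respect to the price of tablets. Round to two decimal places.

0.47

ΔQ_A = 3701 − 2991 = 710; ΔP_B = 9.5 − 6 = 3.5.
Midpoints: Q̄_A = 3346.0, P̄_B = 7.75.
ε = (ΔQ_A/Q̄_A)/(ΔP_B/P̄_B) = (710/3346.0)/(3.5/7.75) ≈ 0.47.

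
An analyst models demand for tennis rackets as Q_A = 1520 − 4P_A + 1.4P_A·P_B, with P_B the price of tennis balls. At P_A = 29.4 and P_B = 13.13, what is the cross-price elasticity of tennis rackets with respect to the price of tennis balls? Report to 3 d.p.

At P_A = 29.4 and P_B = 13.13: Q_A = 1942.831.
∂Q_A/∂P_B = 1.4P_A = 1.4(29.4) = 41.1600.
ε = (∂Q_A/∂P_B)(P_B/Q_A) = 41.1600 × (13.13/1942.831) ≈ 0.278.
ε > 0: substitutes.

0.278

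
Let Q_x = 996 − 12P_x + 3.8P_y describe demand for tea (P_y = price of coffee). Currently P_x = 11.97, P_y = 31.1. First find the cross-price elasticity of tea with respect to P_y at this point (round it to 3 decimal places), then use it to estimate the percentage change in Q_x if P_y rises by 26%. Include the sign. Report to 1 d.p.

At P_x = 11.97, P_y = 31.1: Q_x = 970.54.
∂Q_x/∂P_y = 3.8.
ε = (∂Q_x/∂P_y)(P_y/Q_x) = 3.8000 × 31.1/970.54 ≈ 0.122.
%ΔQ_x ≈ ε × %ΔP_y = 0.122 × (26%) = 3.2%.

3.2%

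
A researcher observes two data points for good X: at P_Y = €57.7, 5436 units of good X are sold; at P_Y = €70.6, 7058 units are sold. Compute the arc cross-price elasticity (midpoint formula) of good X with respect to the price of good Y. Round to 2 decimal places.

1.29

ΔQ_X = 7058 − 5436 = 1622; ΔP_Y = 70.6 − 57.7 = 12.9.
Midpoints: Q̄_X = 6247.0, P̄_Y = 64.15.
ε = (ΔQ_X/Q̄_X)/(ΔP_Y/P̄_Y) = (1622/6247.0)/(12.9/64.15) ≈ 1.29.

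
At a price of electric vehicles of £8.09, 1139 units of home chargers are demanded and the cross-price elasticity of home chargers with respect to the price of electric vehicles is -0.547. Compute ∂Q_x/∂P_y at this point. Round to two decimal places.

-77.01

ε = (∂Q_x/∂P_y)·(P_y/Q_x) ⇒ ∂Q_x/∂P_y = ε·Q_x/P_y = -0.547 × 1139/8.09 ≈ -77.01.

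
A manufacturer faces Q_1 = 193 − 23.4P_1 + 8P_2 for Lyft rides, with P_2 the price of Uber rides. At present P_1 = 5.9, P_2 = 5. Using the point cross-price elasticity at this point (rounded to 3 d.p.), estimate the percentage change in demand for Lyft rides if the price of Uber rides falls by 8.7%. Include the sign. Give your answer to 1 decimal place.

At P_1 = 5.9, P_2 = 5: Q_1 = 94.94.
∂Q_1/∂P_2 = 8.
ε = (∂Q_1/∂P_2)(P_2/Q_1) = 8.0000 × 5/94.94 ≈ 0.421.
%ΔQ_1 ≈ ε × %ΔP_2 = 0.421 × (-8.7%) = -3.7%.

-3.7%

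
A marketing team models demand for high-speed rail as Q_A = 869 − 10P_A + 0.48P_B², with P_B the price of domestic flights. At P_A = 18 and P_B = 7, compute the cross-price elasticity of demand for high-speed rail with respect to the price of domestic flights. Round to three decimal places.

At P_A = 18 and P_B = 7: Q_A = 712.52.
∂Q_A/∂P_B = 0.96P_B = 0.96(7) = 6.7200.
ε = (∂Q_A/∂P_B)(P_B/Q_A) = 6.7200 × (7/712.52) ≈ 0.066.

0.066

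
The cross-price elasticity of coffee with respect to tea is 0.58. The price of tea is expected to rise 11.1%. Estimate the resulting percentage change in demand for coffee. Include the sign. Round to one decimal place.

%ΔQ ≈ ε × %ΔP of tea = 0.58 × (11.1%) = 6.4%.
Demand for coffee rises by about 6.4%.

6.4%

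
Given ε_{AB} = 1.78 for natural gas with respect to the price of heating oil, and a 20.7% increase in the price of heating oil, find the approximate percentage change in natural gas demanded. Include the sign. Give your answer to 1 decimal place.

36.8%

%ΔQ ≈ ε × %ΔP of heating oil = 1.78 × (20.7%) = 36.8%.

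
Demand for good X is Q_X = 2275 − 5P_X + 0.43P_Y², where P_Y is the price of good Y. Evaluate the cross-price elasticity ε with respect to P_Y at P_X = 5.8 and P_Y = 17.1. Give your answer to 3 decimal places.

0.106

At P_X = 5.8 and P_Y = 17.1: Q_X = 2371.736.
∂Q_X/∂P_Y = 0.86P_Y = 0.86(17.1) = 14.7060.
ε = (∂Q_X/∂P_Y)(P_Y/Q_X) = 14.7060 × (17.1/2371.736) ≈ 0.106.
ε > 0: substitutes.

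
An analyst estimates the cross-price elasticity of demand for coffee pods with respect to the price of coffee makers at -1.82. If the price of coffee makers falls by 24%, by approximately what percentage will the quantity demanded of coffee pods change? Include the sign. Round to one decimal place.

43.7%

%ΔQ ≈ ε × %ΔP of coffee makers = -1.82 × (-24%) = 43.7%.
Demand for coffee pods rises by about 43.7%.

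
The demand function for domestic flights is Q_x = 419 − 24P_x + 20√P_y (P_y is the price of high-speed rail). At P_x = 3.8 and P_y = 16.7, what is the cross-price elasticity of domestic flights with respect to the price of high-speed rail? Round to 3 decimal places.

At P_x = 3.8 and P_y = 16.7: Q_x = 409.531.
∂Q_x/∂P_y = 20/(2√P_y) = 20/(2√16.7) = 2.4470.
ε = (∂Q_x/∂P_y)(P_y/Q_x) = 2.4470 × (16.7/409.531) ≈ 0.100.

0.100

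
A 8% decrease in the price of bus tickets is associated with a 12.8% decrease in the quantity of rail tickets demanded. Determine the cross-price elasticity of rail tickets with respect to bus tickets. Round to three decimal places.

1.600

ε = (%ΔQ of rail tickets) / (%ΔP of bus tickets) = (-12.8%) / (-8%) ≈ 1.600.
Positive cross-price elasticity: substitutes.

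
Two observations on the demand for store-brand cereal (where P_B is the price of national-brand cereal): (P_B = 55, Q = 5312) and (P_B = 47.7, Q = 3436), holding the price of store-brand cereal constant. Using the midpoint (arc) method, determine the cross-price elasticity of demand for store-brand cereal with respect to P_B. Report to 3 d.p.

ΔQ_A = 3436 − 5312 = -1876; ΔP_B = 47.7 − 55 = -7.3.
Midpoints: Q̄_A = 4374.0, P̄_B = 51.35.
ε = (ΔQ_A/Q̄_A)/(ΔP_B/P̄_B) = (-1876/4374.0)/(-7.3/51.35) ≈ 3.017.
ε > 0: store-brand cereal and national-brand cereal are substitutes.

3.017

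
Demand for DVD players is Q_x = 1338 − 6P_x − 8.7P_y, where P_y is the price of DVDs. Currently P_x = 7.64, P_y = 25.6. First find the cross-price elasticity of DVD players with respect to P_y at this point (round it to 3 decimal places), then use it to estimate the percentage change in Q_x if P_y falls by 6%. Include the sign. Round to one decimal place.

At P_x = 7.64, P_y = 25.6: Q_x = 1069.44.
∂Q_x/∂P_y = -8.7.
ε = (∂Q_x/∂P_y)(P_y/Q_x) = -8.7000 × 25.6/1069.44 ≈ -0.208.
%ΔQ_x ≈ ε × %ΔP_y = -0.208 × (-6%) = 1.2%.

1.2%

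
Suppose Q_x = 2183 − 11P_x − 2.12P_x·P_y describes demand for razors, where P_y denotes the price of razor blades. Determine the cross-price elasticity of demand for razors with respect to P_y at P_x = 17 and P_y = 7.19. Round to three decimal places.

At P_x = 17 and P_y = 7.19: Q_x = 1736.872.
∂Q_x/∂P_y = -2.12P_x = -2.12(17) = -36.0400.
ε = (∂Q_x/∂P_y)(P_y/Q_x) = -36.0400 × (7.19/1736.872) ≈ -0.149.

-0.149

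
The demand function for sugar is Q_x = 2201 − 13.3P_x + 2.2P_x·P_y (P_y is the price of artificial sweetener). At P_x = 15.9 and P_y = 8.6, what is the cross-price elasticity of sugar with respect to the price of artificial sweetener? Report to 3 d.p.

0.131

At P_x = 15.9 and P_y = 8.6: Q_x = 2290.358.
∂Q_x/∂P_y = 2.2P_x = 2.2(15.9) = 34.9800.
ε = (∂Q_x/∂P_y)(P_y/Q_x) = 34.9800 × (8.6/2290.358) ≈ 0.131.
ε > 0: substitutes.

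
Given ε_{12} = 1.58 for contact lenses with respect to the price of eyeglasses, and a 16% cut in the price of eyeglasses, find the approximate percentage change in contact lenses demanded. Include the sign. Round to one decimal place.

%ΔQ ≈ ε × %ΔP of eyeglasses = 1.58 × (-16%) = -25.3%.
Demand for contact lenses falls by about 25.3%.

-25.3%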